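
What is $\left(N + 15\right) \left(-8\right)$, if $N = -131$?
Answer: $928$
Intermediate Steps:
$\left(N + 15\right) \left(-8\right) = \left(-131 + 15\right) \left(-8\right) = \left(-116\right) \left(-8\right) = 928$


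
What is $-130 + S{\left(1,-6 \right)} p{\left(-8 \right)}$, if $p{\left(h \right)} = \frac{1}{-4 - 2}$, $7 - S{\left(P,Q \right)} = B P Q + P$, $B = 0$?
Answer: $-131$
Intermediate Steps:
$S{\left(P,Q \right)} = 7 - P$ ($S{\left(P,Q \right)} = 7 - \left(0 P Q + P\right) = 7 - \left(0 Q + P\right) = 7 - \left(0 + P\right) = 7 - P$)
$p{\left(h \right)} = - \frac{1}{6}$ ($p{\left(h \right)} = \frac{1}{-6} = - \frac{1}{6}$)
$-130 + S{\left(1,-6 \right)} p{\left(-8 \right)} = -130 + \left(7 - 1\right) \left(- \frac{1}{6}\right) = -130 + 6 \left(- \frac{1}{6}\right) = -130 - 1 = -131$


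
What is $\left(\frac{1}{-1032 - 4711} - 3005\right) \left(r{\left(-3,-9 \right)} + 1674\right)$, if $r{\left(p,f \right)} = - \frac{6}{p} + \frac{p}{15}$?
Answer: $- \frac{144602402364}{28715} \approx -5.0358 \cdot 10^{6}$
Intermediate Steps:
$r{\left(p,f \right)} = - \frac{6}{p} + \frac{p}{15}$ ($r{\left(p,f \right)} = - \frac{6}{p} + p \frac{1}{15} = - \frac{6}{p} + \frac{p}{15}$)
$\left(\frac{1}{-1032 - 4711} - 3005\right) \left(r{\left(-3,-9 \right)} + 1674\right) = \left(\frac{1}{-1032 - 4711} - 3005\right) \left(\left(- \frac{6}{-3} + \frac{1}{15} \left(-3\right)\right) + 1674\right) = \left(\frac{1}{-5743} - 3005\right) \left(\left(\left(-6\right) \left(- \frac{1}{3}\right) - \frac{1}{5}\right) + 1674\right) = \left(- \frac{1}{5743} - 3005\right) \left(\left(2 - \frac{1}{5}\right) + 1674\right) = - \frac{17257716 \left(\frac{9}{5} + 1674\right)}{5743} = \left(- \frac{17257716}{5743}\right) \frac{8379}{5} = - \frac{144602402364}{28715}$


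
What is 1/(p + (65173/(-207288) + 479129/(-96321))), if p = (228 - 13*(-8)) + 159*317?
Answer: 6655395816/337626308317865 ≈ 1.9712e-5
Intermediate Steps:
p = 50735 (p = (228 - 1*(-104)) + 50403 = (228 + 104) + 50403 = 332 + 50403 = 50735)
1/(p + (65173/(-207288) + 479129/(-96321))) = 1/(50735 + (65173/(-207288) + 479129/(-96321))) = 1/(50735 + (65173*(-1/207288) + 479129*(-1/96321))) = 1/(50735 + (-65173/207288 - 479129/96321)) = 1/(50735 - 35198406895/6655395816) = 1/(337626308317865/6655395816) = 6655395816/337626308317865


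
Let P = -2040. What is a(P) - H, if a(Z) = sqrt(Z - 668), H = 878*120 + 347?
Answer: -105707 + 2*I*sqrt(677) ≈ -1.0571e+5 + 52.038*I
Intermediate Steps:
H = 105707 (H = 105360 + 347 = 105707)
a(Z) = sqrt(-668 + Z)
a(P) - H = sqrt(-668 - 2040) - 1*105707 = sqrt(-2708) - 105707 = 2*I*sqrt(677) - 105707 = -105707 + 2*I*sqrt(677)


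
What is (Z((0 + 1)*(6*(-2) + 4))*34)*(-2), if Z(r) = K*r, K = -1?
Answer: -544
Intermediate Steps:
Z(r) = -r
(Z((0 + 1)*(6*(-2) + 4))*34)*(-2) = (-(0 + 1)*(6*(-2) + 4)*34)*(-2) = (-(-12 + 4)*34)*(-2) = (-(-8)*34)*(-2) = (-1*(-8)*34)*(-2) = (8*34)*(-2) = 272*(-2) = -544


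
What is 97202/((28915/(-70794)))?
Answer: -6881318388/28915 ≈ -2.3798e+5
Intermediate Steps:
97202/((28915/(-70794))) = 97202/((28915*(-1/70794))) = 97202/(-28915/70794) = 97202*(-70794/28915) = -6881318388/28915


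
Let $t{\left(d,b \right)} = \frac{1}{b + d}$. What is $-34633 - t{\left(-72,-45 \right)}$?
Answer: $- \frac{4052060}{117} \approx -34633.0$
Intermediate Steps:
$-34633 - t{\left(-72,-45 \right)} = -34633 - \frac{1}{-45 - 72} = -34633 - \frac{1}{-117} = -34633 - - \frac{1}{117} = -34633 + \frac{1}{117} = - \frac{4052060}{117}$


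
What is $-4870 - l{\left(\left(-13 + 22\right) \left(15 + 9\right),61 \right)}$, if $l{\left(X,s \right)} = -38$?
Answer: $-4832$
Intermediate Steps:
$-4870 - l{\left(\left(-13 + 22\right) \left(15 + 9\right),61 \right)} = -4870 - -38 = -4870 + 38 = -4832$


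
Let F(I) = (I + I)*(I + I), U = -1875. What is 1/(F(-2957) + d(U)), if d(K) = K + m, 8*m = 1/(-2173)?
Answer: 17384/607979689063 ≈ 2.8593e-8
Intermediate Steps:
m = -1/17384 (m = (1/8)/(-2173) = (1/8)*(-1/2173) = -1/17384 ≈ -5.7524e-5)
F(I) = 4*I**2 (F(I) = (2*I)*(2*I) = 4*I**2)
d(K) = -1/17384 + K (d(K) = K - 1/17384 = -1/17384 + K)
1/(F(-2957) + d(U)) = 1/(4*(-2957)**2 + (-1/17384 - 1875)) = 1/(4*8743849 - 32595001/17384) = 1/(34975396 - 32595001/17384) = 1/(607979689063/17384) = 17384/607979689063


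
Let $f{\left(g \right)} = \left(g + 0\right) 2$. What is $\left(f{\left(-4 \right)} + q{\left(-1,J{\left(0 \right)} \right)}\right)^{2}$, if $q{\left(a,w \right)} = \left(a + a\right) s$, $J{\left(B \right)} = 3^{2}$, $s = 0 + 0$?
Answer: $64$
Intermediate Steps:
$s = 0$
$J{\left(B \right)} = 9$
$f{\left(g \right)} = 2 g$ ($f{\left(g \right)} = g 2 = 2 g$)
$q{\left(a,w \right)} = 0$ ($q{\left(a,w \right)} = \left(a + a\right) 0 = 2 a 0 = 0$)
$\left(f{\left(-4 \right)} + q{\left(-1,J{\left(0 \right)} \right)}\right)^{2} = \left(2 \left(-4\right) + 0\right)^{2} = \left(-8 + 0\right)^{2} = \left(-8\right)^{2} = 64$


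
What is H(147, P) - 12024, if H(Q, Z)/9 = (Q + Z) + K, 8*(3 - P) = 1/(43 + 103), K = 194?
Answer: -10427913/1168 ≈ -8928.0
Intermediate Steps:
P = 3503/1168 (P = 3 - 1/(8*(43 + 103)) = 3 - 1/8/146 = 3 - 1/8*1/146 = 3 - 1/1168 = 3503/1168 ≈ 2.9991)
H(Q, Z) = 1746 + 9*Q + 9*Z (H(Q, Z) = 9*((Q + Z) + 194) = 9*(194 + Q + Z) = 1746 + 9*Q + 9*Z)
H(147, P) - 12024 = (1746 + 9*147 + 9*(3503/1168)) - 12024 = (1746 + 1323 + 31527/1168) - 12024 = 3616119/1168 - 12024 = -10427913/1168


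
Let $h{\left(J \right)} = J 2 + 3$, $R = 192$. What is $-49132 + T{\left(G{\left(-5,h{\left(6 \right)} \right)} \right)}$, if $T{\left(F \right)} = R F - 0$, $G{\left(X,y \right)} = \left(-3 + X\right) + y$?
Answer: $-47788$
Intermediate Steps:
$h{\left(J \right)} = 3 + 2 J$ ($h{\left(J \right)} = 2 J + 3 = 3 + 2 J$)
$G{\left(X,y \right)} = -3 + X + y$
$T{\left(F \right)} = 192 F$ ($T{\left(F \right)} = 192 F - 0 = 192 F + 0 = 192 F$)
$-49132 + T{\left(G{\left(-5,h{\left(6 \right)} \right)} \right)} = -49132 + 192 \left(-3 - 5 + \left(3 + 2 \cdot 6\right)\right) = -49132 + 192 \left(-3 - 5 + \left(3 + 12\right)\right) = -49132 + 192 \left(-3 - 5 + 15\right) = -49132 + 192 \cdot 7 = -49132 + 1344 = -47788$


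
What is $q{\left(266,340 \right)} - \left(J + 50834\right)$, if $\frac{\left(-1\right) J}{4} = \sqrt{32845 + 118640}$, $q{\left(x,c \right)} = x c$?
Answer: $39606 + 4 \sqrt{151485} \approx 41163.0$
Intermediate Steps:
$q{\left(x,c \right)} = c x$
$J = - 4 \sqrt{151485}$ ($J = - 4 \sqrt{32845 + 118640} = - 4 \sqrt{151485} \approx -1556.8$)
$q{\left(266,340 \right)} - \left(J + 50834\right) = 340 \cdot 266 - \left(- 4 \sqrt{151485} + 50834\right) = 90440 - \left(50834 - 4 \sqrt{151485}\right) = 39606 + 4 \sqrt{151485}$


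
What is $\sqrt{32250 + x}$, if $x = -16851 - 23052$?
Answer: $i \sqrt{7653} \approx 87.481 i$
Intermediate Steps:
$x = -39903$
$\sqrt{32250 + x} = \sqrt{32250 - 39903} = \sqrt{-7653} = i \sqrt{7653}$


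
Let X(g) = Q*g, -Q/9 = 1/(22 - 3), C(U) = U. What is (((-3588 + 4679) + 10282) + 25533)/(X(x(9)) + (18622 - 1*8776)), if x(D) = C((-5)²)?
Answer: 233738/62283 ≈ 3.7528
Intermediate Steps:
x(D) = 25 (x(D) = (-5)² = 25)
Q = -9/19 (Q = -9/(22 - 3) = -9/19 ≈ -0.47368)
X(g) = -9*g/19
(((-3588 + 4679) + 10282) + 25533)/(X(x(9)) + (18622 - 1*8776)) = (((-3588 + 4679) + 10282) + 25533)/(-9/19*25 + (18622 - 1*8776)) = ((1091 + 10282) + 25533)/(-225/19 + (18622 - 8776)) = (11373 + 25533)/(-225/19 + 9846) = 36906/(186849/19) = 36906*(19/186849) = 233738/62283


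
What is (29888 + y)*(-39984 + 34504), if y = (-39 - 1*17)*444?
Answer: -27531520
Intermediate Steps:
y = -24864 (y = (-39 - 17)*444 = -56*444 = -24864)
(29888 + y)*(-39984 + 34504) = (29888 - 24864)*(-39984 + 34504) = 5024*(-5480) = -27531520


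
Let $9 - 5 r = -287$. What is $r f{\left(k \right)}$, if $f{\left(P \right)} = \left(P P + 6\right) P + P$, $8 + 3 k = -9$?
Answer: $- \frac{1771264}{135} \approx -13120.0$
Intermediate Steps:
$k = - \frac{17}{3}$ ($k = - \frac{8}{3} + \frac{1}{3} \left(-9\right) = - \frac{8}{3} - 3 = - \frac{17}{3} \approx -5.6667$)
$r = \frac{296}{5}$ ($r = \frac{9}{5} - - \frac{287}{5} = \frac{9}{5} + \frac{287}{5} = \frac{296}{5} \approx 59.2$)
$f{\left(P \right)} = P + P \left(6 + P^{2}\right)$ ($f{\left(P \right)} = \left(P^{2} + 6\right) P + P = \left(6 + P^{2}\right) P + P = P \left(6 + P^{2}\right) + P = P + P \left(6 + P^{2}\right)$)
$r f{\left(k \right)} = \frac{296 \left(- \frac{17 \left(7 + \left(- \frac{17}{3}\right)^{2}\right)}{3}\right)}{5} = \frac{296 \left(- \frac{17 \left(7 + \frac{289}{9}\right)}{3}\right)}{5} = \frac{296 \left(\left(- \frac{17}{3}\right) \frac{352}{9}\right)}{5} = \frac{296}{5} \left(- \frac{5984}{27}\right) = - \frac{1771264}{135}$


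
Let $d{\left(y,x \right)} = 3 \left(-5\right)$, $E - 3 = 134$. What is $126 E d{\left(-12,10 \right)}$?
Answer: $-258930$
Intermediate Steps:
$E = 137$ ($E = 3 + 134 = 137$)
$d{\left(y,x \right)} = -15$
$126 E d{\left(-12,10 \right)} = 126 \cdot 137 \left(-15\right) = 17262 \left(-15\right) = -258930$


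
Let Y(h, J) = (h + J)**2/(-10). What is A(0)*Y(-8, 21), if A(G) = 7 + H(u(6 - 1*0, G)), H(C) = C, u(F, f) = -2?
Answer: -169/2 ≈ -84.500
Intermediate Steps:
A(G) = 5 (A(G) = 7 - 2 = 5)
Y(h, J) = -(J + h)**2/10 (Y(h, J) = (J + h)**2*(-1/10) = -(J + h)**2/10)
A(0)*Y(-8, 21) = 5*(-(21 - 8)**2/10) = 5*(-1/10*13**2) = 5*(-1/10*169) = 5*(-169/10) = -169/2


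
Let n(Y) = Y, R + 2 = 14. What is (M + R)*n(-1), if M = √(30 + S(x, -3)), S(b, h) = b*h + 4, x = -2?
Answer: -12 - 2*√10 ≈ -18.325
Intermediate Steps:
R = 12 (R = -2 + 14 = 12)
S(b, h) = 4 + b*h
M = 2*√10 (M = √(30 + (4 - 2*(-3))) = √(30 + (4 + 6)) = √(30 + 10) = √40 = 2*√10 ≈ 6.3246)
(M + R)*n(-1) = (2*√10 + 12)*(-1) = (12 + 2*√10)*(-1) = -12 - 2*√10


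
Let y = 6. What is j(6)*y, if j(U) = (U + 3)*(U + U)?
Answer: 648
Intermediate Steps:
j(U) = 2*U*(3 + U) (j(U) = (3 + U)*(2*U) = 2*U*(3 + U))
j(6)*y = (2*6*(3 + 6))*6 = (2*6*9)*6 = 108*6 = 648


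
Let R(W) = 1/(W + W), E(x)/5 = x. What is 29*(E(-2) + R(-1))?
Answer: -609/2 ≈ -304.50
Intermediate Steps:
E(x) = 5*x
R(W) = 1/(2*W)
29*(E(-2) + R(-1)) = 29*(5*(-2) + (½)/(-1)) = 29*(-10 + (½)*(-1)) = 29*(-10 - ½) = 29*(-21/2) = -609/2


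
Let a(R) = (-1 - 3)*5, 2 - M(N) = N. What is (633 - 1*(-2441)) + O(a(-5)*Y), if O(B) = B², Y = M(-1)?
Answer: 6674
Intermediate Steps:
M(N) = 2 - N
Y = 3 (Y = 2 - 1*(-1) = 2 + 1 = 3)
a(R) = -20 (a(R) = -4*5 = -20)
(633 - 1*(-2441)) + O(a(-5)*Y) = (633 - 1*(-2441)) + (-20*3)² = (633 + 2441) + (-60)² = 3074 + 3600 = 6674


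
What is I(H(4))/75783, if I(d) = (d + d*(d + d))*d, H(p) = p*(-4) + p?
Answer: -1104/25261 ≈ -0.043704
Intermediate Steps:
H(p) = -3*p (H(p) = -4*p + p = -3*p)
I(d) = d*(d + 2*d²) (I(d) = (d + d*(2*d))*d = (d + 2*d²)*d = d*(d + 2*d²))
I(H(4))/75783 = ((-3*4)²*(1 + 2*(-3*4)))/75783 = ((-12)²*(1 + 2*(-12)))*(1/75783) = (144*(1 - 24))*(1/75783) = (144*(-23))*(1/75783) = -3312*1/75783 = -1104/25261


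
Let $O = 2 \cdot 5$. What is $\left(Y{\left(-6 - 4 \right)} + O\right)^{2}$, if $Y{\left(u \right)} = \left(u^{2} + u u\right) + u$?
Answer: $40000$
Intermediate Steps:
$O = 10$
$Y{\left(u \right)} = u + 2 u^{2}$ ($Y{\left(u \right)} = \left(u^{2} + u^{2}\right) + u = 2 u^{2} + u = u + 2 u^{2}$)
$\left(Y{\left(-6 - 4 \right)} + O\right)^{2} = \left(\left(-6 - 4\right) \left(1 + 2 \left(-6 - 4\right)\right) + 10\right)^{2} = \left(- 10 \left(1 + 2 \left(-10\right)\right) + 10\right)^{2} = \left(- 10 \left(1 - 20\right) + 10\right)^{2} = \left(\left(-10\right) \left(-19\right) + 10\right)^{2} = \left(190 + 10\right)^{2} = 200^{2} = 40000$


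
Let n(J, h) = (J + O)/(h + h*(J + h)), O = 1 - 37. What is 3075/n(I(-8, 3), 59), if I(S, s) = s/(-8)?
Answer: -28846575/97 ≈ -2.9739e+5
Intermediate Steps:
I(S, s) = -s/8 (I(S, s) = s*(-⅛) = -s/8)
O = -36
n(J, h) = (-36 + J)/(h + h*(J + h)) (n(J, h) = (J - 36)/(h + h*(J + h)) = (-36 + J)/(h + h*(J + h)))
3075/n(I(-8, 3), 59) = 3075/(((-36 - ⅛*3)/(59*(1 - ⅛*3 + 59)))) = 3075/(((-36 - 3/8)/(59*(1 - 3/8 + 59)))) = 3075/(((1/59)*(-291/8)/(477/8))) = 3075/(((1/59)*(8/477)*(-291/8))) = 3075/(-97/9381) = 3075*(-9381/97) = -28846575/97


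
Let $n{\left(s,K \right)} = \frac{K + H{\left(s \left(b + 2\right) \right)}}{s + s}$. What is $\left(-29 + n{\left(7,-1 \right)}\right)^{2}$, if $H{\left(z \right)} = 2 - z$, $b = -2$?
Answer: $\frac{164025}{196} \approx 836.86$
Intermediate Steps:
$n{\left(s,K \right)} = \frac{2 + K}{2 s}$ ($n{\left(s,K \right)} = \frac{K - \left(-2 + s \left(-2 + 2\right)\right)}{s + s} = \frac{K - \left(-2 + s 0\right)}{2 s} = \left(K + \left(2 - 0\right)\right) \frac{1}{2 s} = \left(K + \left(2 + 0\right)\right) \frac{1}{2 s} = \left(K + 2\right) \frac{1}{2 s} = \left(2 + K\right) \frac{1}{2 s} = \frac{2 + K}{2 s}$)
$\left(-29 + n{\left(7,-1 \right)}\right)^{2} = \left(-29 + \frac{2 - 1}{2 \cdot 7}\right)^{2} = \left(-29 + \frac{1}{2} \cdot \frac{1}{7} \cdot 1\right)^{2} = \left(-29 + \frac{1}{14}\right)^{2} = \left(- \frac{405}{14}\right)^{2} = \frac{164025}{196}$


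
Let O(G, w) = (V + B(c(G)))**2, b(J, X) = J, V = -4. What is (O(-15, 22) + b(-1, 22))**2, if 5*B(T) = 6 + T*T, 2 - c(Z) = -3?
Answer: 9216/625 ≈ 14.746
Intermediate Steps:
c(Z) = 5 (c(Z) = 2 - 1*(-3) = 2 + 3 = 5)
B(T) = 6/5 + T**2/5 (B(T) = (6 + T*T)/5 = (6 + T**2)/5 = 6/5 + T**2/5)
O(G, w) = 121/25 (O(G, w) = (-4 + (6/5 + (1/5)*5**2))**2 = (-4 + (6/5 + (1/5)*25))**2 = (-4 + (6/5 + 5))**2 = (-4 + 31/5)**2 = (11/5)**2 = 121/25)
(O(-15, 22) + b(-1, 22))**2 = (121/25 - 1)**2 = (96/25)**2 = 9216/625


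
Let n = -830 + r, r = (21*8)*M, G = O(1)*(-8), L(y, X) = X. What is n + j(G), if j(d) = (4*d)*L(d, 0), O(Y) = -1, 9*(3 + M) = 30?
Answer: -774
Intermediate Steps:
M = ⅓ (M = -3 + (⅑)*30 = -3 + 10/3 = ⅓ ≈ 0.33333)
G = 8 (G = -1*(-8) = 8)
r = 56 (r = (21*8)*(⅓) = 168*(⅓) = 56)
n = -774 (n = -830 + 56 = -774)
j(d) = 0 (j(d) = (4*d)*0 = 0)
n + j(G) = -774 + 0 = -774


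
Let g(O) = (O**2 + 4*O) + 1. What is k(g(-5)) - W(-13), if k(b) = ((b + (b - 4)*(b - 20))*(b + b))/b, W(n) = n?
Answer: -31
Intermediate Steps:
g(O) = 1 + O**2 + 4*O
k(b) = 2*b + 2*(-20 + b)*(-4 + b) (k(b) = ((b + (-4 + b)*(-20 + b))*(2*b))/b = ((b + (-20 + b)*(-4 + b))*(2*b))/b = (2*b*(b + (-20 + b)*(-4 + b)))/b = 2*b + 2*(-20 + b)*(-4 + b))
k(g(-5)) - W(-13) = (160 - 46*(1 + (-5)**2 + 4*(-5)) + 2*(1 + (-5)**2 + 4*(-5))**2) - 1*(-13) = (160 - 46*(1 + 25 - 20) + 2*(1 + 25 - 20)**2) + 13 = (160 - 46*6 + 2*6**2) + 13 = (160 - 276 + 2*36) + 13 = (160 - 276 + 72) + 13 = -44 + 13 = -31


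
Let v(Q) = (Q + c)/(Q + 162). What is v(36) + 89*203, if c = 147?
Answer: 1192483/66 ≈ 18068.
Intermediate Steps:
v(Q) = (147 + Q)/(162 + Q) (v(Q) = (Q + 147)/(Q + 162) = (147 + Q)/(162 + Q))
v(36) + 89*203 = (147 + 36)/(162 + 36) + 89*203 = 183/198 + 18067 = (1/198)*183 + 18067 = 61/66 + 18067 = 1192483/66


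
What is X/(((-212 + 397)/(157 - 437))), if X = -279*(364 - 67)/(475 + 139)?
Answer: 2320164/11359 ≈ 204.26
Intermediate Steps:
X = -82863/614 (X = -279/(614/297) = -279/(614*(1/297)) = -279/614/297 = -279*297/614 = -82863/614 ≈ -134.96)
X/(((-212 + 397)/(157 - 437))) = -82863*(157 - 437)/(-212 + 397)/614 = -82863/(614*(185/(-280))) = -82863/(614*(185*(-1/280))) = -82863/(614*(-37/56)) = -82863/614*(-56/37) = 2320164/11359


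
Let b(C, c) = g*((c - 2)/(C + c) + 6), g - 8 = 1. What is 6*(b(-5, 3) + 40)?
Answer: 537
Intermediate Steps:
g = 9 (g = 8 + 1 = 9)
b(C, c) = 54 + 9*(-2 + c)/(C + c) (b(C, c) = 9*((c - 2)/(C + c) + 6) = 9*((-2 + c)/(C + c) + 6) = 9*(6 + (-2 + c)/(C + c)) = 54 + 9*(-2 + c)/(C + c))
6*(b(-5, 3) + 40) = 6*(9*(-2 + 6*(-5) + 7*3)/(-5 + 3) + 40) = 6*(9*(-2 - 30 + 21)/(-2) + 40) = 6*(9*(-½)*(-11) + 40) = 6*(99/2 + 40) = 6*(179/2) = 537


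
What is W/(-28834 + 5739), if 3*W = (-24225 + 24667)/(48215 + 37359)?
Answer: -221/2964497295 ≈ -7.4549e-8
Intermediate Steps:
W = 221/128361 (W = ((-24225 + 24667)/(48215 + 37359))/3 = (442/85574)/3 = (442*(1/85574))/3 = (⅓)*(221/42787) = 221/128361 ≈ 0.0017217)
W/(-28834 + 5739) = 221/(128361*(-28834 + 5739)) = (221/128361)/(-23095) = (221/128361)*(-1/23095) = -221/2964497295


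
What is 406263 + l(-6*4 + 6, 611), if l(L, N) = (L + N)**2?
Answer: 757912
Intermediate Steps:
406263 + l(-6*4 + 6, 611) = 406263 + ((-6*4 + 6) + 611)**2 = 406263 + ((-24 + 6) + 611)**2 = 406263 + (-18 + 611)**2 = 406263 + 593**2 = 406263 + 351649 = 757912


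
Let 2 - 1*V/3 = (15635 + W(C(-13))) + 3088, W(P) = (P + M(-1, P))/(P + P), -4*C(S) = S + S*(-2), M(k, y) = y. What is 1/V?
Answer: -1/56166 ≈ -1.7804e-5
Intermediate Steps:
C(S) = S/4 (C(S) = -(S + S*(-2))/4 = -(S - 2*S)/4 = -(-1)*S/4 = S/4)
W(P) = 1 (W(P) = (P + P)/(P + P) = (2*P)/((2*P)) = (2*P)*(1/(2*P)) = 1)
V = -56166 (V = 6 - 3*((15635 + 1) + 3088) = 6 - 3*(15636 + 3088) = 6 - 3*18724 = 6 - 56172 = -56166)
1/V = 1/(-56166) = -1/56166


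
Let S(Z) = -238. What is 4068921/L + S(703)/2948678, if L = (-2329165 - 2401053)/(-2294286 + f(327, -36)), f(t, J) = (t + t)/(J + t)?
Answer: 667521840655079797691/338236326481247 ≈ 1.9735e+6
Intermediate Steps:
f(t, J) = 2*t/(J + t) (f(t, J) = (2*t)/(J + t) = 2*t/(J + t))
L = 229415573/111272762 (L = (-2329165 - 2401053)/(-2294286 + 2*327/(-36 + 327)) = -4730218/(-2294286 + 2*327/291) = -4730218/(-2294286 + 2*327*(1/291)) = -4730218/(-2294286 + 218/97) = -4730218/(-222545524/97) = -4730218*(-97/222545524) = 229415573/111272762 ≈ 2.0617)
4068921/L + S(703)/2948678 = 4068921/(229415573/111272762) - 238/2948678 = 4068921*(111272762/229415573) - 238*1/2948678 = 452760078029802/229415573 - 119/1474339 = 667521840655079797691/338236326481247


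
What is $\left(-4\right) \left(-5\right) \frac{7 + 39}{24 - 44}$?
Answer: $-46$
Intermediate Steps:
$\left(-4\right) \left(-5\right) \frac{7 + 39}{24 - 44} = 20 \frac{46}{-20} = 20 \cdot 46 \left(- \frac{1}{20}\right) = 20 \left(- \frac{23}{10}\right) = -46$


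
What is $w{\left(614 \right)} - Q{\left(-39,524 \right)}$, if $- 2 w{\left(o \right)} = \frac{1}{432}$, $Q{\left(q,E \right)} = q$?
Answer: $\frac{33695}{864} \approx 38.999$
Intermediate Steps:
$w{\left(o \right)} = - \frac{1}{864}$ ($w{\left(o \right)} = - \frac{1}{2 \cdot 432} = \left(- \frac{1}{2}\right) \frac{1}{432} = - \frac{1}{864}$)
$w{\left(614 \right)} - Q{\left(-39,524 \right)} = - \frac{1}{864} - -39 = - \frac{1}{864} + 39 = \frac{33695}{864}$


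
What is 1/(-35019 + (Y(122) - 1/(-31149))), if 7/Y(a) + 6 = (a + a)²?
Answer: -1854299970/64935730371857 ≈ -2.8556e-5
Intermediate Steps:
Y(a) = 7/(-6 + 4*a²) (Y(a) = 7/(-6 + (a + a)²) = 7/(-6 + (2*a)²) = 7/(-6 + 4*a²))
1/(-35019 + (Y(122) - 1/(-31149))) = 1/(-35019 + (7/(2*(-3 + 2*122²)) - 1/(-31149))) = 1/(-35019 + (7/(2*(-3 + 2*14884)) - 1*(-1/31149))) = 1/(-35019 + (7/(2*(-3 + 29768)) + 1/31149)) = 1/(-35019 + ((7/2)/29765 + 1/31149)) = 1/(-35019 + ((7/2)*(1/29765) + 1/31149)) = 1/(-35019 + (7/59530 + 1/31149)) = 1/(-35019 + 277573/1854299970) = 1/(-64935730371857/1854299970) = -1854299970/64935730371857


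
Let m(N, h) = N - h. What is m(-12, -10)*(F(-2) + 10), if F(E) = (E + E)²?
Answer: -52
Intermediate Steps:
F(E) = 4*E² (F(E) = (2*E)² = 4*E²)
m(-12, -10)*(F(-2) + 10) = (-12 - 1*(-10))*(4*(-2)² + 10) = (-12 + 10)*(4*4 + 10) = -2*(16 + 10) = -2*26 = -52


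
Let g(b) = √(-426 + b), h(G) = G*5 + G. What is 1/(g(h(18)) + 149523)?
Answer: 49841/7452375949 - I*√318/22357127847 ≈ 6.6879e-6 - 7.9762e-10*I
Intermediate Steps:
h(G) = 6*G (h(G) = 5*G + G = 6*G)
1/(g(h(18)) + 149523) = 1/(√(-426 + 6*18) + 149523) = 1/(√(-426 + 108) + 149523) = 1/(√(-318) + 149523) = 1/(I*√318 + 149523) = 1/(149523 + I*√318)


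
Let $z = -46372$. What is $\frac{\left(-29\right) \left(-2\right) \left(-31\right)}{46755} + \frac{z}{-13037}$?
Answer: $\frac{2144682334}{609544935} \approx 3.5185$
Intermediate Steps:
$\frac{\left(-29\right) \left(-2\right) \left(-31\right)}{46755} + \frac{z}{-13037} = \frac{\left(-29\right) \left(-2\right) \left(-31\right)}{46755} - \frac{46372}{-13037} = 58 \left(-31\right) \frac{1}{46755} - - \frac{46372}{13037} = \left(-1798\right) \frac{1}{46755} + \frac{46372}{13037} = - \frac{1798}{46755} + \frac{46372}{13037} = \frac{2144682334}{609544935}$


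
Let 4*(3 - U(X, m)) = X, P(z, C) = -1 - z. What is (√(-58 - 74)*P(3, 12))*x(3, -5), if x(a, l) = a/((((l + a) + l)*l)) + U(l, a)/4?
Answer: -643*I*√33/70 ≈ -52.768*I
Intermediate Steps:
U(X, m) = 3 - X/4
x(a, l) = ¾ - l/16 + a/(l*(a + 2*l)) (x(a, l) = a/((((l + a) + l)*l)) + (3 - l/4)/4 = a/((((a + l) + l)*l)) + (3 - l/4)*(¼) = a/(((a + 2*l)*l)) + (¾ - l/16) = a/((l*(a + 2*l))) + (¾ - l/16) = a*(1/(l*(a + 2*l))) + (¾ - l/16) = a/(l*(a + 2*l)) + (¾ - l/16) = ¾ - l/16 + a/(l*(a + 2*l)))
(√(-58 - 74)*P(3, 12))*x(3, -5) = (√(-58 - 74)*(-1 - 1*3))*((1/16)*(16*3 + 2*(-5)²*(12 - 1*(-5)) - 1*3*(-5)*(-12 - 5))/(-5*(3 + 2*(-5)))) = (√(-132)*(-1 - 3))*((1/16)*(-⅕)*(48 + 2*25*(12 + 5) - 1*3*(-5)*(-17))/(3 - 10)) = ((2*I*√33)*(-4))*((1/16)*(-⅕)*(48 + 2*25*17 - 255)/(-7)) = (-8*I*√33)*((1/16)*(-⅕)*(-⅐)*(48 + 850 - 255)) = (-8*I*√33)*((1/16)*(-⅕)*(-⅐)*643) = -8*I*√33*(643/560) = -643*I*√33/70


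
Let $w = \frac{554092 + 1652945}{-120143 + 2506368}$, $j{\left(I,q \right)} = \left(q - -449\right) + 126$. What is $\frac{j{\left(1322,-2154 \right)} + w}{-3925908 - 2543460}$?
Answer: $\frac{1882821119}{7718683827900} \approx 0.00024393$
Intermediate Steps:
$j{\left(I,q \right)} = 575 + q$ ($j{\left(I,q \right)} = \left(q + 449\right) + 126 = \left(449 + q\right) + 126 = 575 + q$)
$w = \frac{2207037}{2386225} \approx 0.92491$
$\frac{j{\left(1322,-2154 \right)} + w}{-3925908 - 2543460} = \frac{\left(575 - 2154\right) + \frac{2207037}{2386225}}{-3925908 - 2543460} = \frac{-1579 + \frac{2207037}{2386225}}{-6469368} = \left(- \frac{3765642238}{2386225}\right) \left(- \frac{1}{6469368}\right) = \frac{1882821119}{7718683827900}$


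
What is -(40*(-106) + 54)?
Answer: 4186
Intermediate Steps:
-(40*(-106) + 54) = -(-4240 + 54) = -1*(-4186) = 4186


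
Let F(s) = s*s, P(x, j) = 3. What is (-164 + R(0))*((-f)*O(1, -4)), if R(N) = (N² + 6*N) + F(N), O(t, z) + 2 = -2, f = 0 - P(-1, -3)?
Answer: 1968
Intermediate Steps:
f = -3 (f = 0 - 1*3 = 0 - 3 = -3)
F(s) = s²
O(t, z) = -4 (O(t, z) = -2 - 2 = -4)
R(N) = 2*N² + 6*N (R(N) = (N² + 6*N) + N² = 2*N² + 6*N)
(-164 + R(0))*((-f)*O(1, -4)) = (-164 + 2*0*(3 + 0))*(-1*(-3)*(-4)) = (-164 + 2*0*3)*(3*(-4)) = (-164 + 0)*(-12) = -164*(-12) = 1968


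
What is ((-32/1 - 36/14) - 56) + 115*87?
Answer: 69401/7 ≈ 9914.4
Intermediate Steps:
((-32/1 - 36/14) - 56) + 115*87 = ((-32*1 - 36*1/14) - 56) + 10005 = ((-32 - 18/7) - 56) + 10005 = (-242/7 - 56) + 10005 = -634/7 + 10005 = 69401/7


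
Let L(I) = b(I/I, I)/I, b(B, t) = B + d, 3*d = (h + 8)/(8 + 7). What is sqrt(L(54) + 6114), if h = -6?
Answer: sqrt(445712010)/270 ≈ 78.192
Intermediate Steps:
d = 2/45 (d = ((-6 + 8)/(8 + 7))/3 = (2/15)/3 = (2*(1/15))/3 = (1/3)*(2/15) = 2/45 ≈ 0.044444)
b(B, t) = 2/45 + B (b(B, t) = B + 2/45 = 2/45 + B)
L(I) = 47/(45*I) (L(I) = (2/45 + I/I)/I = (2/45 + 1)/I = 47/(45*I))
sqrt(L(54) + 6114) = sqrt((47/45)/54 + 6114) = sqrt((47/45)*(1/54) + 6114) = sqrt(47/2430 + 6114) = sqrt(14857067/2430) = sqrt(445712010)/270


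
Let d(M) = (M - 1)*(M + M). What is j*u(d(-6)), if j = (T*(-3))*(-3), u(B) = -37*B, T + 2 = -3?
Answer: 139860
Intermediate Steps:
T = -5 (T = -2 - 3 = -5)
d(M) = 2*M*(-1 + M) (d(M) = (-1 + M)*(2*M) = 2*M*(-1 + M))
j = -45 (j = -5*(-3)*(-3) = 15*(-3) = -45)
j*u(d(-6)) = -(-1665)*2*(-6)*(-1 - 6) = -(-1665)*2*(-6)*(-7) = -(-1665)*84 = -45*(-3108) = 139860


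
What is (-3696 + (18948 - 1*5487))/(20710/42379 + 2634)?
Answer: 13349385/3601516 ≈ 3.7066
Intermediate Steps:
(-3696 + (18948 - 1*5487))/(20710/42379 + 2634) = (-3696 + (18948 - 5487))/(20710*(1/42379) + 2634) = (-3696 + 13461)/(20710/42379 + 2634) = 9765/(111646996/42379) = 9765*(42379/111646996) = 13349385/3601516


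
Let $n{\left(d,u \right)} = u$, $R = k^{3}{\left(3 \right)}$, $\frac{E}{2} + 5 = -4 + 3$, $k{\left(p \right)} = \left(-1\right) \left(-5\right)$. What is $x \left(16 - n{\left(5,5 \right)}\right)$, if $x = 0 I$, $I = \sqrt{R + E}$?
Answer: $0$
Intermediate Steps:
$k{\left(p \right)} = 5$
$E = -12$ ($E = -10 + 2 \left(-4 + 3\right) = -10 + 2 \left(-1\right) = -10 - 2 = -12$)
$R = 125$ ($R = 5^{3} = 125$)
$I = \sqrt{113}$ ($I = \sqrt{125 - 12} = \sqrt{113} \approx 10.63$)
$x = 0$ ($x = 0 \sqrt{113} = 0$)
$x \left(16 - n{\left(5,5 \right)}\right) = 0 \left(16 - 5\right) = 0 \cdot 11 = 0$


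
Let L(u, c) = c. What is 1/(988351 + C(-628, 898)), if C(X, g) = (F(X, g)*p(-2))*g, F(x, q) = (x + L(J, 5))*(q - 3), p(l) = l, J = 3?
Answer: 1/1002411011 ≈ 9.9759e-10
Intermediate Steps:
F(x, q) = (-3 + q)*(5 + x) (F(x, q) = (x + 5)*(q - 3) = (5 + x)*(-3 + q) = (-3 + q)*(5 + x))
C(X, g) = g*(30 - 10*g + 6*X - 2*X*g) (C(X, g) = ((-15 - 3*X + 5*g + g*X)*(-2))*g = ((-15 - 3*X + 5*g + X*g)*(-2))*g = (30 - 10*g + 6*X - 2*X*g)*g = g*(30 - 10*g + 6*X - 2*X*g))
1/(988351 + C(-628, 898)) = 1/(988351 + 2*898*(15 - 5*898 + 3*(-628) - 1*(-628)*898)) = 1/(988351 + 2*898*(15 - 4490 - 1884 + 563944)) = 1/(988351 + 2*898*557585) = 1/(988351 + 1001422660) = 1/1002411011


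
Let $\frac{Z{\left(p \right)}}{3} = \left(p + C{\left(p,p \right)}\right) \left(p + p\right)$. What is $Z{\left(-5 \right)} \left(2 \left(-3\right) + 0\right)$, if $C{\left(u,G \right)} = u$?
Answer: $-1800$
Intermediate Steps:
$Z{\left(p \right)} = 12 p^{2}$ ($Z{\left(p \right)} = 3 \left(p + p\right) \left(p + p\right) = 3 \cdot 2 p 2 p = 3 \cdot 4 p^{2} = 12 p^{2}$)
$Z{\left(-5 \right)} \left(2 \left(-3\right) + 0\right) = 12 \left(-5\right)^{2} \left(2 \left(-3\right) + 0\right) = 12 \cdot 25 \left(-6 + 0\right) = 300 \left(-6\right) = -1800$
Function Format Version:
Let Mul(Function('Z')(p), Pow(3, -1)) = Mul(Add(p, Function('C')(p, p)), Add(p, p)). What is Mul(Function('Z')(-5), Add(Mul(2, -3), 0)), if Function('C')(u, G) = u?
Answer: -1800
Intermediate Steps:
Function('Z')(p) = Mul(12, Pow(p, 2)) (Function('Z')(p) = Mul(3, Mul(Add(p, p), Add(p, p))) = Mul(3, Mul(Mul(2, p), Mul(2, p))) = Mul(3, Mul(4, Pow(p, 2))) = Mul(12, Pow(p, 2)))
Mul(Function('Z')(-5), Add(Mul(2, -3), 0)) = Mul(Mul(12, Pow(-5, 2)), Add(Mul(2, -3), 0)) = Mul(Mul(12, 25), Add(-6, 0)) = Mul(300, -6) = -1800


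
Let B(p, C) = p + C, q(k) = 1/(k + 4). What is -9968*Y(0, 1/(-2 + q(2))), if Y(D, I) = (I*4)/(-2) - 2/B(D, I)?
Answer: -1564976/33 ≈ -47424.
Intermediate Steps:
q(k) = 1/(4 + k)
B(p, C) = C + p
Y(D, I) = -2*I - 2/(D + I) (Y(D, I) = (I*4)/(-2) - 2/(I + D) = (4*I)*(-1/2) - 2/(D + I) = -2*I - 2/(D + I))
-9968*Y(0, 1/(-2 + q(2))) = -19936*(-1 - (0 + 1/(-2 + 1/(4 + 2)))/(-2 + 1/(4 + 2)))/(0 + 1/(-2 + 1/(4 + 2))) = -19936*(-1 - (0 + 1/(-2 + 1/6))/(-2 + 1/6))/(0 + 1/(-2 + 1/6)) = -19936*(-1 - (0 + 1/(-11/6))/(-11/6))/(0 + 1/(-11/6)) = -19936*(-1 - 1*(-6/11)*(0 - 6/11))/(0 - 6/11) = -19936*(-1 - 1*(-6/11)*(-6/11))/(-6/11) = -19936*(-11)*(-1 - 36/121)/6 = -19936*(-11)*(-157)/(6*121) = -9968*157/33 = -1564976/33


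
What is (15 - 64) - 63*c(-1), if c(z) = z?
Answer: 14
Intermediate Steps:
(15 - 64) - 63*c(-1) = (15 - 64) - 63*(-1) = -49 + 63 = 14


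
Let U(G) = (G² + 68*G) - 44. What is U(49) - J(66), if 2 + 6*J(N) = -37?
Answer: 11391/2 ≈ 5695.5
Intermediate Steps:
U(G) = -44 + G² + 68*G
J(N) = -13/2 (J(N) = -⅓ + (⅙)*(-37) = -⅓ - 37/6 = -13/2)
U(49) - J(66) = (-44 + 49² + 68*49) - 1*(-13/2) = (-44 + 2401 + 3332) + 13/2 = 5689 + 13/2 = 11391/2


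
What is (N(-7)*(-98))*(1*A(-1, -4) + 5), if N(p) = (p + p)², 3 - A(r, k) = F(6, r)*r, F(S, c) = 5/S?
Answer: -509012/3 ≈ -1.6967e+5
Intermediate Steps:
A(r, k) = 3 - 5*r/6 (A(r, k) = 3 - 5/6*r = 3 - 5*(⅙)*r = 3 - 5*r/6)
N(p) = 4*p² (N(p) = (2*p)² = 4*p²)
(N(-7)*(-98))*(1*A(-1, -4) + 5) = ((4*(-7)²)*(-98))*(1*(3 - ⅚*(-1)) + 5) = ((4*49)*(-98))*(1*(3 + ⅚) + 5) = (196*(-98))*(1*(23/6) + 5) = -19208*(23/6 + 5) = -19208*53/6 = -509012/3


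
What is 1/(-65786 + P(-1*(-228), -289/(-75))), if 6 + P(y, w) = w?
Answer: -75/4934111 ≈ -1.5200e-5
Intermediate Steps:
P(y, w) = -6 + w
1/(-65786 + P(-1*(-228), -289/(-75))) = 1/(-65786 + (-6 - 289/(-75))) = 1/(-65786 + (-6 - 289*(-1/75))) = 1/(-65786 + (-6 + 289/75)) = 1/(-65786 - 161/75) = 1/(-4934111/75) = -75/4934111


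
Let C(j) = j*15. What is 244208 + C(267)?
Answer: 248213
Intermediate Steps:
C(j) = 15*j
244208 + C(267) = 244208 + 15*267 = 244208 + 4005 = 248213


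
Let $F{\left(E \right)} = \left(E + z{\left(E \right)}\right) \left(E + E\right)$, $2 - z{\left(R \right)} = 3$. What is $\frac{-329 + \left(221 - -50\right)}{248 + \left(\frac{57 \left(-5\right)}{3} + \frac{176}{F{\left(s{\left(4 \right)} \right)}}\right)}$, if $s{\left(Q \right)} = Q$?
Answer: $- \frac{174}{481} \approx -0.36175$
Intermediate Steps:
$z{\left(R \right)} = -1$ ($z{\left(R \right)} = 2 - 3 = -1$)
$F{\left(E \right)} = 2 E \left(-1 + E\right)$ ($F{\left(E \right)} = \left(E - 1\right) \left(E + E\right) = \left(-1 + E\right) 2 E = 2 E \left(-1 + E\right)$)
$\frac{-329 + \left(221 - -50\right)}{248 + \left(\frac{57 \left(-5\right)}{3} + \frac{176}{F{\left(s{\left(4 \right)} \right)}}\right)} = \frac{-329 + \left(221 - -50\right)}{248 + \left(\frac{57 \left(-5\right)}{3} + \frac{176}{2 \cdot 4 \left(-1 + 4\right)}\right)} = \frac{-329 + \left(221 + 50\right)}{248 + \left(\left(-285\right) \frac{1}{3} + \frac{176}{2 \cdot 4 \cdot 3}\right)} = \frac{-329 + 271}{248 - \left(95 - \frac{176}{24}\right)} = - \frac{58}{248 + \left(-95 + 176 \cdot \frac{1}{24}\right)} = - \frac{58}{248 + \left(-95 + \frac{22}{3}\right)} = - \frac{58}{248 - \frac{263}{3}} = - \frac{58}{\frac{481}{3}} = \left(-58\right) \frac{3}{481} = - \frac{174}{481}$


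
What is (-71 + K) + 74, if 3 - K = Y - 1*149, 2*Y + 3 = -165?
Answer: 239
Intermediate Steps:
Y = -84 (Y = -3/2 + (½)*(-165) = -3/2 - 165/2 = -84)
K = 236 (K = 3 - (-84 - 1*149) = 3 - (-84 - 149) = 3 - 1*(-233) = 3 + 233 = 236)
(-71 + K) + 74 = (-71 + 236) + 74 = 165 + 74 = 239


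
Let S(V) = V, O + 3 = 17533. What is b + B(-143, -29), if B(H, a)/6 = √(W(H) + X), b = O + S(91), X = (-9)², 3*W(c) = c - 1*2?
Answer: 17621 + 14*√6 ≈ 17655.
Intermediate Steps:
O = 17530 (O = -3 + 17533 = 17530)
W(c) = -⅔ + c/3 (W(c) = (c - 1*2)/3 = (c - 2)/3 = (-2 + c)/3 = -⅔ + c/3)
X = 81
b = 17621 (b = 17530 + 91 = 17621)
B(H, a) = 6*√(241/3 + H/3) (B(H, a) = 6*√((-⅔ + H/3) + 81) = 6*√(241/3 + H/3))
b + B(-143, -29) = 17621 + 2*√(723 + 3*(-143)) = 17621 + 2*√(723 - 429) = 17621 + 2*√294 = 17621 + 2*(7*√6) = 17621 + 14*√6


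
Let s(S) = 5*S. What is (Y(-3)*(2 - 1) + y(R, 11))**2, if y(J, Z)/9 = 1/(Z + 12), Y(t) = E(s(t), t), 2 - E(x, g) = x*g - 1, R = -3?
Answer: 915849/529 ≈ 1731.3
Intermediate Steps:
E(x, g) = 3 - g*x (E(x, g) = 2 - (x*g - 1) = 2 - (g*x - 1) = 2 - (-1 + g*x) = 2 + (1 - g*x) = 3 - g*x)
Y(t) = 3 - 5*t**2 (Y(t) = 3 - t*5*t = 3 - 5*t**2)
y(J, Z) = 9/(12 + Z) (y(J, Z) = 9/(Z + 12) = 9/(12 + Z))
(Y(-3)*(2 - 1) + y(R, 11))**2 = ((3 - 5*(-3)**2)*(2 - 1) + 9/(12 + 11))**2 = ((3 - 5*9)*1 + 9/23)**2 = ((3 - 45)*1 + 9*(1/23))**2 = (-42*1 + 9/23)**2 = (-42 + 9/23)**2 = (-957/23)**2 = 915849/529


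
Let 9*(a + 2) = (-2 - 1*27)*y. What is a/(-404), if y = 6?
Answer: 16/303 ≈ 0.052805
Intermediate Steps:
a = -64/3 (a = -2 + ((-2 - 1*27)*6)/9 = -2 + ((-2 - 27)*6)/9 = -2 + (-29*6)/9 = -2 + (⅑)*(-174) = -2 - 58/3 = -64/3 ≈ -21.333)
a/(-404) = -64/3/(-404) = -64/3*(-1/404) = 16/303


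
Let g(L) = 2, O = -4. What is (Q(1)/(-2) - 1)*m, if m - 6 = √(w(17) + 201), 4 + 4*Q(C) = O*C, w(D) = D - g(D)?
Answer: 0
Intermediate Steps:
w(D) = -2 + D (w(D) = D - 1*2 = D - 2 = -2 + D)
Q(C) = -1 - C (Q(C) = -1 + (-4*C)/4 = -1 - C)
m = 6 + 6*√6 (m = 6 + √((-2 + 17) + 201) = 6 + √(15 + 201) = 6 + √216 = 6 + 6*√6 ≈ 20.697)
(Q(1)/(-2) - 1)*m = ((-1 - 1*1)/(-2) - 1)*(6 + 6*√6) = ((-1 - 1)*(-½) - 1)*(6 + 6*√6) = (-2*(-½) - 1)*(6 + 6*√6) = (1 - 1)*(6 + 6*√6) = 0*(6 + 6*√6) = 0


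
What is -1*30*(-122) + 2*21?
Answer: 3702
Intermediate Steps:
-1*30*(-122) + 2*21 = -30*(-122) + 42 = 3660 + 42 = 3702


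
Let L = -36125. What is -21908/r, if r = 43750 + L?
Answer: -21908/7625 ≈ -2.8732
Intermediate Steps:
r = 7625 (r = 43750 - 36125 = 7625)
-21908/r = -21908/7625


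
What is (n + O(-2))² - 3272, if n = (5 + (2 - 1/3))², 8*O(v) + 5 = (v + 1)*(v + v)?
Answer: -6779567/5184 ≈ -1307.8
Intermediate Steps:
O(v) = -5/8 + v*(1 + v)/4 (O(v) = -5/8 + ((v + 1)*(v + v))/8 = -5/8 + ((1 + v)*(2*v))/8 = -5/8 + (2*v*(1 + v))/8 = -5/8 + v*(1 + v)/4)
n = 400/9 (n = (5 + (2 - 1*⅓))² = (5 + (2 - ⅓))² = (5 + 5/3)² = (20/3)² = 400/9 ≈ 44.444)
(n + O(-2))² - 3272 = (400/9 + (-5/8 + (¼)*(-2) + (¼)*(-2)²))² - 3272 = (400/9 + (-5/8 - ½ + (¼)*4))² - 3272 = (400/9 + (-5/8 - ½ + 1))² - 3272 = (400/9 - ⅛)² - 3272 = (3191/72)² - 3272 = 10182481/5184 - 3272 = -6779567/5184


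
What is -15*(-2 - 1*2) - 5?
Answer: 55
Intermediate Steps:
-15*(-2 - 1*2) - 5 = -15*(-2 - 2) - 5 = -15*(-4) - 5 = 60 - 5 = 55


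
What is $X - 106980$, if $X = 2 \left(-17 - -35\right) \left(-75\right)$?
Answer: $-109680$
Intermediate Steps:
$X = -2700$ ($X = 2 \left(-17 + 35\right) \left(-75\right) = 2 \cdot 18 \left(-75\right) = 36 \left(-75\right) = -2700$)
$X - 106980 = -2700 - 106980 = -109680$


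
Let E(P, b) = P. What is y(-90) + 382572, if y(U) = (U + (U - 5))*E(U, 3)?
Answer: 399222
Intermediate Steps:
y(U) = U*(-5 + 2*U) (y(U) = (U + (U - 5))*U = (U + (-5 + U))*U = (-5 + 2*U)*U = U*(-5 + 2*U))
y(-90) + 382572 = -90*(-5 + 2*(-90)) + 382572 = -90*(-5 - 180) + 382572 = -90*(-185) + 382572 = 16650 + 382572 = 399222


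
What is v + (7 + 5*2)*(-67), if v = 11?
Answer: -1128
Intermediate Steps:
v + (7 + 5*2)*(-67) = 11 + (7 + 5*2)*(-67) = 11 + (7 + 10)*(-67) = 11 + 17*(-67) = 11 - 1139 = -1128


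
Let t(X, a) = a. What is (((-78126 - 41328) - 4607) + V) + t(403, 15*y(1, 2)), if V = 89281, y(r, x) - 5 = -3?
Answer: -34750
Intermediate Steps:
y(r, x) = 2 (y(r, x) = 5 - 3 = 2)
(((-78126 - 41328) - 4607) + V) + t(403, 15*y(1, 2)) = (((-78126 - 41328) - 4607) + 89281) + 15*2 = ((-119454 - 4607) + 89281) + 30 = (-124061 + 89281) + 30 = -34780 + 30 = -34750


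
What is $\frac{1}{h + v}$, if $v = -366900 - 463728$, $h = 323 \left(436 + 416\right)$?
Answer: $- \frac{1}{555432} \approx -1.8004 \cdot 10^{-6}$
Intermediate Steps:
$h = 275196$ ($h = 323 \cdot 852 = 275196$)
$v = -830628$ ($v = -366900 - 463728 = -830628$)
$\frac{1}{h + v} = \frac{1}{275196 - 830628} = \frac{1}{-555432} = - \frac{1}{555432}$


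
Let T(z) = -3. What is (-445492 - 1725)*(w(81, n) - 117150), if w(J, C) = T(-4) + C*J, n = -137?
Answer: 57355580250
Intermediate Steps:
w(J, C) = -3 + C*J
(-445492 - 1725)*(w(81, n) - 117150) = (-445492 - 1725)*((-3 - 137*81) - 117150) = -447217*((-3 - 11097) - 117150) = -447217*(-11100 - 117150) = -447217*(-128250) = 57355580250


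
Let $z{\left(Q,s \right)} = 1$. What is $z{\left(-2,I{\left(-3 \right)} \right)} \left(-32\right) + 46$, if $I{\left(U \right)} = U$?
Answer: $14$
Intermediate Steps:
$z{\left(-2,I{\left(-3 \right)} \right)} \left(-32\right) + 46 = 1 \left(-32\right) + 46 = -32 + 46 = 14$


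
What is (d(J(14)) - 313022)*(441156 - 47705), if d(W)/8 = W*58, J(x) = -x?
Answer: -125714676618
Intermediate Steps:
d(W) = 464*W (d(W) = 8*(W*58) = 8*(58*W) = 464*W)
(d(J(14)) - 313022)*(441156 - 47705) = (464*(-1*14) - 313022)*(441156 - 47705) = (464*(-14) - 313022)*393451 = (-6496 - 313022)*393451 = -319518*393451 = -125714676618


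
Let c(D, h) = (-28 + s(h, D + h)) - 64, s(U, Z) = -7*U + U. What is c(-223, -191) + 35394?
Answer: 36448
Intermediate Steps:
s(U, Z) = -6*U
c(D, h) = -92 - 6*h (c(D, h) = (-28 - 6*h) - 64 = -92 - 6*h)
c(-223, -191) + 35394 = (-92 - 6*(-191)) + 35394 = (-92 + 1146) + 35394 = 1054 + 35394 = 36448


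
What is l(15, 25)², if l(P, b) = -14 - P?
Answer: 841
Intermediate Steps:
l(15, 25)² = (-14 - 1*15)² = (-14 - 15)² = (-29)² = 841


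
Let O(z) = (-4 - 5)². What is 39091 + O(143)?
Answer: 39172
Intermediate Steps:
O(z) = 81 (O(z) = (-9)² = 81)
39091 + O(143) = 39091 + 81 = 39172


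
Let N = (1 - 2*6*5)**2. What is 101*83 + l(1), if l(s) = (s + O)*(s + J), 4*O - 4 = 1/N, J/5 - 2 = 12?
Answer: 118702171/13924 ≈ 8525.0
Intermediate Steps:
J = 70 (J = 10 + 5*12 = 10 + 60 = 70)
N = 3481 (N = (1 - 12*5)**2 = (1 - 60)**2 = (-59)**2 = 3481)
O = 13925/13924 (O = 1 + (1/4)/3481 = 1 + (1/4)*(1/3481) = 1 + 1/13924 = 13925/13924 ≈ 1.0001)
l(s) = (70 + s)*(13925/13924 + s) (l(s) = (s + 13925/13924)*(s + 70) = (13925/13924 + s)*(70 + s) = (70 + s)*(13925/13924 + s))
101*83 + l(1) = 101*83 + (487375/6962 + 1**2 + (988605/13924)*1) = 8383 + (487375/6962 + 1 + 988605/13924) = 8383 + 1977279/13924 = 118702171/13924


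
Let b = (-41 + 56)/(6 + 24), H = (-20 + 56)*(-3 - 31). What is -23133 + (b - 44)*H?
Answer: 30111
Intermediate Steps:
H = -1224 (H = 36*(-34) = -1224)
b = ½ (b = 15/30 = 15*(1/30) = ½ ≈ 0.50000)
-23133 + (b - 44)*H = -23133 + (½ - 44)*(-1224) = -23133 - 87/2*(-1224) = -23133 + 53244 = 30111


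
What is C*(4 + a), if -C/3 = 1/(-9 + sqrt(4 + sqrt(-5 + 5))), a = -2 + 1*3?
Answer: 15/7 ≈ 2.1429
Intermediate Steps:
a = 1 (a = -2 + 3 = 1)
C = 3/7 (C = -3/(-9 + sqrt(4 + sqrt(-5 + 5))) = -3/(-9 + sqrt(4 + sqrt(0))) = -3/(-9 + sqrt(4 + 0)) = -3/(-9 + sqrt(4)) = -3/(-9 + 2) = -3/(-7) = -3*(-1/7) = 3/7 ≈ 0.42857)
C*(4 + a) = 3*(4 + 1)/7 = (3/7)*5 = 15/7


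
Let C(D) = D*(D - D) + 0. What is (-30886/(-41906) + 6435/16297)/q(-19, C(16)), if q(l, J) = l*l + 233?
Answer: 193253563/101416899177 ≈ 0.0019055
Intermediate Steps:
C(D) = 0 (C(D) = D*0 + 0 = 0 + 0 = 0)
q(l, J) = 233 + l² (q(l, J) = l² + 233 = 233 + l²)
(-30886/(-41906) + 6435/16297)/q(-19, C(16)) = (-30886/(-41906) + 6435/16297)/(233 + (-19)²) = (-30886*(-1/41906) + 6435*(1/16297))/(233 + 361) = (15443/20953 + 6435/16297)/594 = (386507126/341471041)*(1/594) = 193253563/101416899177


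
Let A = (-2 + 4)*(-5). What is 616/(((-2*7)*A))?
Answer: 22/5 ≈ 4.4000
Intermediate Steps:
A = -10 (A = 2*(-5) = -10)
616/(((-2*7)*A)) = 616/((-2*7*(-10))) = 616/((-14*(-10))) = 616/140 = 616*(1/140) = 22/5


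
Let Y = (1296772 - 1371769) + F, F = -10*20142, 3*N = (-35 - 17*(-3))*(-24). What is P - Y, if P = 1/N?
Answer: 35381375/128 ≈ 2.7642e+5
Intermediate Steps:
N = -128 (N = ((-35 - 17*(-3))*(-24))/3 = ((-35 + 51)*(-24))/3 = (16*(-24))/3 = (⅓)*(-384) = -128)
F = -201420
Y = -276417 (Y = (1296772 - 1371769) - 201420 = -74997 - 201420 = -276417)
P = -1/128 (P = 1/(-128) = -1/128 ≈ -0.0078125)
P - Y = -1/128 - 1*(-276417) = -1/128 + 276417 = 35381375/128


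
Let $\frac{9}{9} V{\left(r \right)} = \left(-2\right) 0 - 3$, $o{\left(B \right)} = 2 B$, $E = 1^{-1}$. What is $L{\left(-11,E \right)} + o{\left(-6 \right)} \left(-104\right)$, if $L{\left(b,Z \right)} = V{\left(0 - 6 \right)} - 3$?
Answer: $1242$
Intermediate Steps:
$E = 1$
$V{\left(r \right)} = -3$ ($V{\left(r \right)} = \left(-2\right) 0 - 3 = 0 - 3 = -3$)
$L{\left(b,Z \right)} = -6$ ($L{\left(b,Z \right)} = -3 - 3 = -6$)
$L{\left(-11,E \right)} + o{\left(-6 \right)} \left(-104\right) = -6 + 2 \left(-6\right) \left(-104\right) = -6 - -1248 = -6 + 1248 = 1242$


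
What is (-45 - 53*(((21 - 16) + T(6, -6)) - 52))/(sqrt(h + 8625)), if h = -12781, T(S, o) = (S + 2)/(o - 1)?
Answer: -8773*I*sqrt(1039)/7273 ≈ -38.881*I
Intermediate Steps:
T(S, o) = (2 + S)/(-1 + o)
(-45 - 53*(((21 - 16) + T(6, -6)) - 52))/(sqrt(h + 8625)) = (-45 - 53*(((21 - 16) + (2 + 6)/(-1 - 6)) - 52))/(sqrt(-12781 + 8625)) = (-45 - 53*((5 + 8/(-7)) - 52))/(sqrt(-4156)) = (-45 - 53*((5 - 1/7*8) - 52))/((2*I*sqrt(1039))) = (-45 - 53*((5 - 8/7) - 52))*(-I*sqrt(1039)/2078) = (-45 - 53*(27/7 - 52))*(-I*sqrt(1039)/2078) = (-45 - 53*(-337/7))*(-I*sqrt(1039)/2078) = (-45 + 17861/7)*(-I*sqrt(1039)/2078) = 17546*(-I*sqrt(1039)/2078)/7 = -8773*I*sqrt(1039)/7273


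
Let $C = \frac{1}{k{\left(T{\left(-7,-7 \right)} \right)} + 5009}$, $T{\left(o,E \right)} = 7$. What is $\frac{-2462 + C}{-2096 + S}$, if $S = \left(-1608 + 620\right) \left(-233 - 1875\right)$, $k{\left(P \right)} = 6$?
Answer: $- \frac{4115643}{3478083040} \approx -0.0011833$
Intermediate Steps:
$S = 2082704$ ($S = \left(-988\right) \left(-2108\right) = 2082704$)
$C = \frac{1}{5015}$ ($C = \frac{1}{6 + 5009} = \frac{1}{5015} \approx 0.0001994$)
$\frac{-2462 + C}{-2096 + S} = \frac{-2462 + \frac{1}{5015}}{-2096 + 2082704} = - \frac{12346929}{5015 \cdot 2080608} = \left(- \frac{12346929}{5015}\right) \frac{1}{2080608} = - \frac{4115643}{3478083040}$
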